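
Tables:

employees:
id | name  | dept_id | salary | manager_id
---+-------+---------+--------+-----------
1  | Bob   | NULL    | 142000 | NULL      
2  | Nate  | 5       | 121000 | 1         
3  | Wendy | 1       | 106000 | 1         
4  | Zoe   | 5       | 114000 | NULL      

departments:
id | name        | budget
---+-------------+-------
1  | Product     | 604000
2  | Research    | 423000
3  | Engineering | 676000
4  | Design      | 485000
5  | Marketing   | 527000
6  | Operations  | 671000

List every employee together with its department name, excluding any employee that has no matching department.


INNER JOIN keeps only employees rows whose dept_id matches an id in departments. Walk through each employee:
  - employee 1 (Bob): dept_id=NULL, no match -> dropped
  - employee 2 (Nate): dept_id=5 -> matches Marketing
  - employee 3 (Wendy): dept_id=1 -> matches Product
  - employee 4 (Zoe): dept_id=5 -> matches Marketing
So 1 of 4 rows is dropped.

SQL:
SELECT a.name, b.name AS department
FROM employees a
INNER JOIN departments b ON a.dept_id = b.id

Result:
name  | department
------+-----------
Nate  | Marketing 
Wendy | Product   
Zoe   | Marketing 


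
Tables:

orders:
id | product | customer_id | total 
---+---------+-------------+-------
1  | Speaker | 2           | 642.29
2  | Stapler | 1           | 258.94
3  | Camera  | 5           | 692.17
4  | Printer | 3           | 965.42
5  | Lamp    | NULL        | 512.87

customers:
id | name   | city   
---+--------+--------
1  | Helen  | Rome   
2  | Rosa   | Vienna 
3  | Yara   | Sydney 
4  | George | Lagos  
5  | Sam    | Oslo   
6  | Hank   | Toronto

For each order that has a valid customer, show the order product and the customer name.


INNER JOIN keeps only orders rows whose customer_id matches an id in customers. Walk through each order:
  - order 1 (Speaker): customer_id=2 -> matches Rosa
  - order 2 (Stapler): customer_id=1 -> matches Helen
  - order 3 (Camera): customer_id=5 -> matches Sam
  - order 4 (Printer): customer_id=3 -> matches Yara
  - order 5 (Lamp): customer_id=NULL, no match -> dropped
So 1 of 5 rows is dropped.

SQL:
SELECT a.product, b.name AS customer
FROM orders a
INNER JOIN customers b ON a.customer_id = b.id

Result:
product | customer
--------+---------
Speaker | Rosa    
Stapler | Helen   
Camera  | Sam     
Printer | Yara    


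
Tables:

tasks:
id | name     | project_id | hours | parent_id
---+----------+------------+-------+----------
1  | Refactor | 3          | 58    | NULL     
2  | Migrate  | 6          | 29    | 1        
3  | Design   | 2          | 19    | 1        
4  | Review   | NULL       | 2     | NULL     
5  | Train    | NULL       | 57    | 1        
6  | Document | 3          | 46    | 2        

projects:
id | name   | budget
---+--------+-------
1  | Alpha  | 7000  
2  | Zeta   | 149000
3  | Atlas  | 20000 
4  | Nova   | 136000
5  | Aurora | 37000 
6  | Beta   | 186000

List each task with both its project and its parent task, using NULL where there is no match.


Two LEFT JOINs from the same base table tasks: one to projects via project_id, one to tasks itself via parent_id. Both are LEFT so every task is preserved.
Match against projects:
  - task 1 (Refactor): project_id=3 -> matches Atlas
  - task 2 (Migrate): project_id=6 -> matches Beta
  - task 3 (Design): project_id=2 -> matches Zeta
  - task 4 (Review): project_id=NULL, no match -> kept with NULL
  - task 5 (Train): project_id=NULL, no match -> kept with NULL
  - task 6 (Document): project_id=3 -> matches Atlas
Match against tasks (self):
  - task 1 (Refactor): parent_id=NULL -> NULL
  - task 2 (Migrate): parent_id=1 -> Refactor
  - task 3 (Design): parent_id=1 -> Refactor
  - task 4 (Review): parent_id=NULL -> NULL
  - task 5 (Train): parent_id=1 -> Refactor
  - task 6 (Document): parent_id=2 -> Migrate

SQL:
SELECT a.name, b.name AS project, c.name AS parent
FROM tasks a
LEFT JOIN projects b ON a.project_id = b.id
LEFT JOIN tasks c ON a.parent_id = c.id

Result:
name     | project | parent  
---------+---------+---------
Refactor | Atlas   | NULL    
Migrate  | Beta    | Refactor
Design   | Zeta    | Refactor
Review   | NULL    | NULL    
Train    | NULL    | Refactor
Document | Atlas   | Migrate 


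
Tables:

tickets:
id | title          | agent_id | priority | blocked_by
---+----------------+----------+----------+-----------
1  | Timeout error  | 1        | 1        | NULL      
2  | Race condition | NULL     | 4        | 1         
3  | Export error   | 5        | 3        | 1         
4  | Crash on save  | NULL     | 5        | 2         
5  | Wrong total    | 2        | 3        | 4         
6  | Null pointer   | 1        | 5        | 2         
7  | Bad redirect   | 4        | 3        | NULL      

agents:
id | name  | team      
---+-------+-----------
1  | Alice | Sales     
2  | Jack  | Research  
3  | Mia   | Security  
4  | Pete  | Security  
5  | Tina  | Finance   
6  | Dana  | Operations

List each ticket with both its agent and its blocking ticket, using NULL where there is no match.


Two LEFT JOINs from the same base table tickets: one to agents via agent_id, one to tickets itself via blocked_by. Both are LEFT so every ticket is preserved.
Match against agents:
  - ticket 1 (Timeout error): agent_id=1 -> matches Alice
  - ticket 2 (Race condition): agent_id=NULL, no match -> kept with NULL
  - ticket 3 (Export error): agent_id=5 -> matches Tina
  - ticket 4 (Crash on save): agent_id=NULL, no match -> kept with NULL
  - ticket 5 (Wrong total): agent_id=2 -> matches Jack
  - ticket 6 (Null pointer): agent_id=1 -> matches Alice
  - ticket 7 (Bad redirect): agent_id=4 -> matches Pete
Match against tickets (self):
  - ticket 1 (Timeout error): blocked_by=NULL -> NULL
  - ticket 2 (Race condition): blocked_by=1 -> Timeout error
  - ticket 3 (Export error): blocked_by=1 -> Timeout error
  - ticket 4 (Crash on save): blocked_by=2 -> Race condition
  - ticket 5 (Wrong total): blocked_by=4 -> Crash on save
  - ticket 6 (Null pointer): blocked_by=2 -> Race condition
  - ticket 7 (Bad redirect): blocked_by=NULL -> NULL

SQL:
SELECT a.title, b.name AS agent, c.title AS blocked_by
FROM tickets a
LEFT JOIN agents b ON a.agent_id = b.id
LEFT JOIN tickets c ON a.blocked_by = c.id

Result:
title          | agent | blocked_by    
---------------+-------+---------------
Timeout error  | Alice | NULL          
Race condition | NULL  | Timeout error 
Export error   | Tina  | Timeout error 
Crash on save  | NULL  | Race condition
Wrong total    | Jack  | Crash on save 
Null pointer   | Alice | Race condition
Bad redirect   | Pete  | NULL          


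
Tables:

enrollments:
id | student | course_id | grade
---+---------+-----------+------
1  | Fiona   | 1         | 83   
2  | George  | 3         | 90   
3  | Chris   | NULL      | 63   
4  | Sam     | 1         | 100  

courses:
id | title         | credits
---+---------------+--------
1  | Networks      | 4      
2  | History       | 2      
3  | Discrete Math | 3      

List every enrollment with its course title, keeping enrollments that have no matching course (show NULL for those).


LEFT JOIN keeps every row from enrollments (the left table); where course_id has no match in courses, the course columns become NULL. Walk through each enrollment:
  - enrollment 1 (Fiona): course_id=1 -> matches Networks
  - enrollment 2 (George): course_id=3 -> matches Discrete Math
  - enrollment 3 (Chris): course_id=NULL, no match -> kept with NULL
  - enrollment 4 (Sam): course_id=1 -> matches Networks
All 4 rows appear; 1 has NULL course.

SQL:
SELECT a.student, b.title AS course
FROM enrollments a
LEFT JOIN courses b ON a.course_id = b.id

Result:
student | course       
--------+--------------
Fiona   | Networks     
George  | Discrete Math
Chris   | NULL         
Sam     | Networks     


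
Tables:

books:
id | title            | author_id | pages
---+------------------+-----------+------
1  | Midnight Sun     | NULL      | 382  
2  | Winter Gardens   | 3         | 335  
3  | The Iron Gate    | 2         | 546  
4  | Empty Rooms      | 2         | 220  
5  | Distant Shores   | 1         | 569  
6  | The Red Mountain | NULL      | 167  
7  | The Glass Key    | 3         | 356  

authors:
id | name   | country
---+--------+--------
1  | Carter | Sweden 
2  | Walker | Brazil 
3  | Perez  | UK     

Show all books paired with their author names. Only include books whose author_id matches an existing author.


INNER JOIN keeps only books rows whose author_id matches an id in authors. Walk through each book:
  - book 1 (Midnight Sun): author_id=NULL, no match -> dropped
  - book 2 (Winter Gardens): author_id=3 -> matches Perez
  - book 3 (The Iron Gate): author_id=2 -> matches Walker
  - book 4 (Empty Rooms): author_id=2 -> matches Walker
  - book 5 (Distant Shores): author_id=1 -> matches Carter
  - book 6 (The Red Mountain): author_id=NULL, no match -> dropped
  - book 7 (The Glass Key): author_id=3 -> matches Perez
So 2 of 7 rows are dropped.

SQL:
SELECT a.title, b.name AS author
FROM books a
INNER JOIN authors b ON a.author_id = b.id

Result:
title          | author
---------------+-------
Winter Gardens | Perez 
The Iron Gate  | Walker
Empty Rooms    | Walker
Distant Shores | Carter
The Glass Key  | Perez 


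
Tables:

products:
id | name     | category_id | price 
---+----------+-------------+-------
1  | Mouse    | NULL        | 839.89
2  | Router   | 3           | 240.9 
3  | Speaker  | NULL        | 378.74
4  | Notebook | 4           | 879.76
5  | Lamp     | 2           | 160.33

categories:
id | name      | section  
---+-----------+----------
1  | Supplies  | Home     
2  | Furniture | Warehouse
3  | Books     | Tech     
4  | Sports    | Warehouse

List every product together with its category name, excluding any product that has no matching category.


INNER JOIN keeps only products rows whose category_id matches an id in categories. Walk through each product:
  - product 1 (Mouse): category_id=NULL, no match -> dropped
  - product 2 (Router): category_id=3 -> matches Books
  - product 3 (Speaker): category_id=NULL, no match -> dropped
  - product 4 (Notebook): category_id=4 -> matches Sports
  - product 5 (Lamp): category_id=2 -> matches Furniture
So 2 of 5 rows are dropped.

SQL:
SELECT a.name, b.name AS category
FROM products a
INNER JOIN categories b ON a.category_id = b.id

Result:
name     | category 
---------+----------
Router   | Books    
Notebook | Sports   
Lamp     | Furniture


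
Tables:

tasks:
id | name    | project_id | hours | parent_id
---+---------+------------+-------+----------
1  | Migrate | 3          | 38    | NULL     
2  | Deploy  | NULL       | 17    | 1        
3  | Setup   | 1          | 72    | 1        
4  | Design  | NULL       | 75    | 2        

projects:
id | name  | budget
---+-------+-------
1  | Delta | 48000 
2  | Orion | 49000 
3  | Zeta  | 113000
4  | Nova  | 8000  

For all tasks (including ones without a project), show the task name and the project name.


LEFT JOIN keeps every row from tasks (the left table); where project_id has no match in projects, the project columns become NULL. Walk through each task:
  - task 1 (Migrate): project_id=3 -> matches Zeta
  - task 2 (Deploy): project_id=NULL, no match -> kept with NULL
  - task 3 (Setup): project_id=1 -> matches Delta
  - task 4 (Design): project_id=NULL, no match -> kept with NULL
All 4 rows appear; 2 have NULL project.

SQL:
SELECT a.name, b.name AS project
FROM tasks a
LEFT JOIN projects b ON a.project_id = b.id

Result:
name    | project
--------+--------
Migrate | Zeta   
Deploy  | NULL   
Setup   | Delta  
Design  | NULL   


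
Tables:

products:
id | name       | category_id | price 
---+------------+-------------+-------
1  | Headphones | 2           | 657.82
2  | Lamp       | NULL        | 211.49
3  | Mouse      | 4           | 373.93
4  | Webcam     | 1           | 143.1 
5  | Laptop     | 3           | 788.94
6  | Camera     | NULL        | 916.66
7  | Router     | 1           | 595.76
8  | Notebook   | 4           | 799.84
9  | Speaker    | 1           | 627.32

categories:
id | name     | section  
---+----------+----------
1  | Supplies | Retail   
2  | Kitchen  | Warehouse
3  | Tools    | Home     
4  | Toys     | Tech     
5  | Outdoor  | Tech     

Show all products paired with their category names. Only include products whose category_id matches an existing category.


INNER JOIN keeps only products rows whose category_id matches an id in categories. Walk through each product:
  - product 1 (Headphones): category_id=2 -> matches Kitchen
  - product 2 (Lamp): category_id=NULL, no match -> dropped
  - product 3 (Mouse): category_id=4 -> matches Toys
  - product 4 (Webcam): category_id=1 -> matches Supplies
  - product 5 (Laptop): category_id=3 -> matches Tools
  - product 6 (Camera): category_id=NULL, no match -> dropped
  - product 7 (Router): category_id=1 -> matches Supplies
  - product 8 (Notebook): category_id=4 -> matches Toys
  - product 9 (Speaker): category_id=1 -> matches Supplies
So 2 of 9 rows are dropped.

SQL:
SELECT a.name, b.name AS category
FROM products a
INNER JOIN categories b ON a.category_id = b.id

Result:
name       | category
-----------+---------
Headphones | Kitchen 
Mouse      | Toys    
Webcam     | Supplies
Laptop     | Tools   
Router     | Supplies
Notebook   | Toys    
Speaker    | Supplies


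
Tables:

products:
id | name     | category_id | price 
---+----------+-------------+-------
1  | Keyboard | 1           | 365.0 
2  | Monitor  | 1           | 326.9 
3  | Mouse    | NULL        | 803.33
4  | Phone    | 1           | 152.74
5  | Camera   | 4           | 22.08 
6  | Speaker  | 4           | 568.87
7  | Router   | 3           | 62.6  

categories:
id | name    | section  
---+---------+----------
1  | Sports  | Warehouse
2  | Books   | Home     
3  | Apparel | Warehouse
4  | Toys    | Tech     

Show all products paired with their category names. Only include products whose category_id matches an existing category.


INNER JOIN keeps only products rows whose category_id matches an id in categories. Walk through each product:
  - product 1 (Keyboard): category_id=1 -> matches Sports
  - product 2 (Monitor): category_id=1 -> matches Sports
  - product 3 (Mouse): category_id=NULL, no match -> dropped
  - product 4 (Phone): category_id=1 -> matches Sports
  - product 5 (Camera): category_id=4 -> matches Toys
  - product 6 (Speaker): category_id=4 -> matches Toys
  - product 7 (Router): category_id=3 -> matches Apparel
So 1 of 7 rows is dropped.

SQL:
SELECT a.name, b.name AS category
FROM products a
INNER JOIN categories b ON a.category_id = b.id

Result:
name     | category
---------+---------
Keyboard | Sports  
Monitor  | Sports  
Phone    | Sports  
Camera   | Toys    
Speaker  | Toys    
Router   | Apparel 


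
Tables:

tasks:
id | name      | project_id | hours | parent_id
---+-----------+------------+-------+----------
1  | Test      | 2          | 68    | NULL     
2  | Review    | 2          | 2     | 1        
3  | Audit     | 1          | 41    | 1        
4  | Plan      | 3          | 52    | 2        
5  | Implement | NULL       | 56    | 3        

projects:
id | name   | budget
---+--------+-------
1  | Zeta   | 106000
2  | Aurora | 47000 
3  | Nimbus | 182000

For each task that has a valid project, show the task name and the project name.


INNER JOIN keeps only tasks rows whose project_id matches an id in projects. Walk through each task:
  - task 1 (Test): project_id=2 -> matches Aurora
  - task 2 (Review): project_id=2 -> matches Aurora
  - task 3 (Audit): project_id=1 -> matches Zeta
  - task 4 (Plan): project_id=3 -> matches Nimbus
  - task 5 (Implement): project_id=NULL, no match -> dropped
So 1 of 5 rows is dropped.

SQL:
SELECT a.name, b.name AS project
FROM tasks a
INNER JOIN projects b ON a.project_id = b.id

Result:
name   | project
-------+--------
Test   | Aurora 
Review | Aurora 
Audit  | Zeta   
Plan   | Nimbus 


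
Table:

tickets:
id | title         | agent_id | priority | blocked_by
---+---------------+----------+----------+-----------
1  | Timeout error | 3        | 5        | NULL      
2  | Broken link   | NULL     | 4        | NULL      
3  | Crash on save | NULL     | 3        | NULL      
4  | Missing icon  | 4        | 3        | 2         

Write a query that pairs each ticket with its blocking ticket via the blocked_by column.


This is a self-join: tickets is joined to a second copy of itself, matching each row's blocked_by to another row's id. Use LEFT JOIN so rows with blocked_by=NULL are kept.
  - ticket 1 (Timeout error): blocked_by=NULL -> NULL
  - ticket 2 (Broken link): blocked_by=NULL -> NULL
  - ticket 3 (Crash on save): blocked_by=NULL -> NULL
  - ticket 4 (Missing icon): blocked_by=2 -> Broken link

SQL:
SELECT a.title AS item, b.title AS blocked_by
FROM tickets a
LEFT JOIN tickets b ON a.blocked_by = b.id

Result:
item          | blocked_by 
--------------+------------
Timeout error | NULL       
Broken link   | NULL       
Crash on save | NULL       
Missing icon  | Broken link


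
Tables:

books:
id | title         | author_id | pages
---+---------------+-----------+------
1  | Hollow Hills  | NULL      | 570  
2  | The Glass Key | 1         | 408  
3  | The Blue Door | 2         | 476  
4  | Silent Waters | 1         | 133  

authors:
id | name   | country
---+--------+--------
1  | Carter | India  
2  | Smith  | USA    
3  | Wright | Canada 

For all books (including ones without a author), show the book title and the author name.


LEFT JOIN keeps every row from books (the left table); where author_id has no match in authors, the author columns become NULL. Walk through each book:
  - book 1 (Hollow Hills): author_id=NULL, no match -> kept with NULL
  - book 2 (The Glass Key): author_id=1 -> matches Carter
  - book 3 (The Blue Door): author_id=2 -> matches Smith
  - book 4 (Silent Waters): author_id=1 -> matches Carter
All 4 rows appear; 1 has NULL author.

SQL:
SELECT a.title, b.name AS author
FROM books a
LEFT JOIN authors b ON a.author_id = b.id

Result:
title         | author
--------------+-------
Hollow Hills  | NULL  
The Glass Key | Carter
The Blue Door | Smith 
Silent Waters | Carter


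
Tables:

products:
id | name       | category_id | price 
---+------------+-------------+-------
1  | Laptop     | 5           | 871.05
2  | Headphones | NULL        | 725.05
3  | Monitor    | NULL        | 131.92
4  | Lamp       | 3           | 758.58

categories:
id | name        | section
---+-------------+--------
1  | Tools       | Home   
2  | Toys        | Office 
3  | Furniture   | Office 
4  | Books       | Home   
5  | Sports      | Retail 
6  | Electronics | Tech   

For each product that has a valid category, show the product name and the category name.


INNER JOIN keeps only products rows whose category_id matches an id in categories. Walk through each product:
  - product 1 (Laptop): category_id=5 -> matches Sports
  - product 2 (Headphones): category_id=NULL, no match -> dropped
  - product 3 (Monitor): category_id=NULL, no match -> dropped
  - product 4 (Lamp): category_id=3 -> matches Furniture
So 2 of 4 rows are dropped.

SQL:
SELECT a.name, b.name AS category
FROM products a
INNER JOIN categories b ON a.category_id = b.id

Result:
name   | category 
-------+----------
Laptop | Sports   
Lamp   | Furniture


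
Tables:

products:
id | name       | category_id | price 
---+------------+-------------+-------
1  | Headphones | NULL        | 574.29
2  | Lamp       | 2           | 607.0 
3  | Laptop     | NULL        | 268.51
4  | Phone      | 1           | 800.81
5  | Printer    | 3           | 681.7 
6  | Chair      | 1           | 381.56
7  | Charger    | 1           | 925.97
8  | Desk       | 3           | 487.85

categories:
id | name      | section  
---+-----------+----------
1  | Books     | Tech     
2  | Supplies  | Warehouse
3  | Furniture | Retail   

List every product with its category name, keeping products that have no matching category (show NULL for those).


LEFT JOIN keeps every row from products (the left table); where category_id has no match in categories, the category columns become NULL. Walk through each product:
  - product 1 (Headphones): category_id=NULL, no match -> kept with NULL
  - product 2 (Lamp): category_id=2 -> matches Supplies
  - product 3 (Laptop): category_id=NULL, no match -> kept with NULL
  - product 4 (Phone): category_id=1 -> matches Books
  - product 5 (Printer): category_id=3 -> matches Furniture
  - product 6 (Chair): category_id=1 -> matches Books
  - product 7 (Charger): category_id=1 -> matches Books
  - product 8 (Desk): category_id=3 -> matches Furniture
All 8 rows appear; 2 have NULL category.

SQL:
SELECT a.name, b.name AS category
FROM products a
LEFT JOIN categories b ON a.category_id = b.id

Result:
name       | category 
-----------+----------
Headphones | NULL     
Lamp       | Supplies 
Laptop     | NULL     
Phone      | Books    
Printer    | Furniture
Chair      | Books    
Charger    | Books    
Desk       | Furniture


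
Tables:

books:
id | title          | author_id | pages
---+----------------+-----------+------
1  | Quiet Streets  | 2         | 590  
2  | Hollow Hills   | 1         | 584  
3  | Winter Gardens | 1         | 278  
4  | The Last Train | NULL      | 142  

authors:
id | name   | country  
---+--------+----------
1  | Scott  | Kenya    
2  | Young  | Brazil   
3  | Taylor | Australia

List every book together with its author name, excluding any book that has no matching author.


INNER JOIN keeps only books rows whose author_id matches an id in authors. Walk through each book:
  - book 1 (Quiet Streets): author_id=2 -> matches Young
  - book 2 (Hollow Hills): author_id=1 -> matches Scott
  - book 3 (Winter Gardens): author_id=1 -> matches Scott
  - book 4 (The Last Train): author_id=NULL, no match -> dropped
So 1 of 4 rows is dropped.

SQL:
SELECT a.title, b.name AS author
FROM books a
INNER JOIN authors b ON a.author_id = b.id

Result:
title          | author
---------------+-------
Quiet Streets  | Young 
Hollow Hills   | Scott 
Winter Gardens | Scott 


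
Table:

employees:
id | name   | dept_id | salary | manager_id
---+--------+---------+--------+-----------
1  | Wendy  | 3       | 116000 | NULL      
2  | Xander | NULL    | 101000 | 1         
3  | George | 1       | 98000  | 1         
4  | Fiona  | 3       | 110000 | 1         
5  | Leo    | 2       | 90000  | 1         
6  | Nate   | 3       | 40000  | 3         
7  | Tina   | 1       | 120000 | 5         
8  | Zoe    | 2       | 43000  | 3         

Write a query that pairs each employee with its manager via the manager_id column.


This is a self-join: employees is joined to a second copy of itself, matching each row's manager_id to another row's id. Use LEFT JOIN so rows with manager_id=NULL are kept.
  - employee 1 (Wendy): manager_id=NULL -> NULL
  - employee 2 (Xander): manager_id=1 -> Wendy
  - employee 3 (George): manager_id=1 -> Wendy
  - employee 4 (Fiona): manager_id=1 -> Wendy
  - employee 5 (Leo): manager_id=1 -> Wendy
  - employee 6 (Nate): manager_id=3 -> George
  - employee 7 (Tina): manager_id=5 -> Leo
  - employee 8 (Zoe): manager_id=3 -> George

SQL:
SELECT a.name AS item, b.name AS manager
FROM employees a
LEFT JOIN employees b ON a.manager_id = b.id

Result:
item   | manager
-------+--------
Wendy  | NULL   
Xander | Wendy  
George | Wendy  
Fiona  | Wendy  
Leo    | Wendy  
Nate   | George 
Tina   | Leo    
Zoe    | George 


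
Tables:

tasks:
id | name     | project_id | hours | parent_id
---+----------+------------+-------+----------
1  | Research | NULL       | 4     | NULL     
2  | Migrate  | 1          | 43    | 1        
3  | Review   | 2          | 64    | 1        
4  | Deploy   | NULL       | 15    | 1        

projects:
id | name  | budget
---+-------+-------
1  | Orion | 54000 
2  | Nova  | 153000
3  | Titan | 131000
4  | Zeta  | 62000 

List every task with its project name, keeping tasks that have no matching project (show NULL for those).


LEFT JOIN keeps every row from tasks (the left table); where project_id has no match in projects, the project columns become NULL. Walk through each task:
  - task 1 (Research): project_id=NULL, no match -> kept with NULL
  - task 2 (Migrate): project_id=1 -> matches Orion
  - task 3 (Review): project_id=2 -> matches Nova
  - task 4 (Deploy): project_id=NULL, no match -> kept with NULL
All 4 rows appear; 2 have NULL project.

SQL:
SELECT a.name, b.name AS project
FROM tasks a
LEFT JOIN projects b ON a.project_id = b.id

Result:
name     | project
---------+--------
Research | NULL   
Migrate  | Orion  
Review   | Nova   
Deploy   | NULL   


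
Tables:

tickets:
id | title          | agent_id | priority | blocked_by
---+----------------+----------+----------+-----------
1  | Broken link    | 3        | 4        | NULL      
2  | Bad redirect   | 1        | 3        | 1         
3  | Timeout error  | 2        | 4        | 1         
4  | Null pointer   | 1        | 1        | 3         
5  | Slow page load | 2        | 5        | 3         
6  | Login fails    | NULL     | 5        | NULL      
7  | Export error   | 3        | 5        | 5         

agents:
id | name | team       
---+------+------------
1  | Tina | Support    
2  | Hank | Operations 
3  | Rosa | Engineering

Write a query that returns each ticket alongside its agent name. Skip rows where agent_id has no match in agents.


INNER JOIN keeps only tickets rows whose agent_id matches an id in agents. Walk through each ticket:
  - ticket 1 (Broken link): agent_id=3 -> matches Rosa
  - ticket 2 (Bad redirect): agent_id=1 -> matches Tina
  - ticket 3 (Timeout error): agent_id=2 -> matches Hank
  - ticket 4 (Null pointer): agent_id=1 -> matches Tina
  - ticket 5 (Slow page load): agent_id=2 -> matches Hank
  - ticket 6 (Login fails): agent_id=NULL, no match -> dropped
  - ticket 7 (Export error): agent_id=3 -> matches Rosa
So 1 of 7 rows is dropped.

SQL:
SELECT a.title, b.name AS agent
FROM tickets a
INNER JOIN agents b ON a.agent_id = b.id

Result:
title          | agent
---------------+------
Broken link    | Rosa 
Bad redirect   | Tina 
Timeout error  | Hank 
Null pointer   | Tina 
Slow page load | Hank 
Export error   | Rosa 


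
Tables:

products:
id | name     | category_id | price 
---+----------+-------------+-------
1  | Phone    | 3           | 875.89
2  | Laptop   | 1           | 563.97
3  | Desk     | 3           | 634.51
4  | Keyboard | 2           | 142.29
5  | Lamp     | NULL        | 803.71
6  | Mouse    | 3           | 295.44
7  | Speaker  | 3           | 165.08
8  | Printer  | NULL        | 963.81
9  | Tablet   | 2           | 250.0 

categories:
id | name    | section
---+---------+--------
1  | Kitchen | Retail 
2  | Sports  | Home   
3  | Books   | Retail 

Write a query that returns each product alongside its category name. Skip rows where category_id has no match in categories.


INNER JOIN keeps only products rows whose category_id matches an id in categories. Walk through each product:
  - product 1 (Phone): category_id=3 -> matches Books
  - product 2 (Laptop): category_id=1 -> matches Kitchen
  - product 3 (Desk): category_id=3 -> matches Books
  - product 4 (Keyboard): category_id=2 -> matches Sports
  - product 5 (Lamp): category_id=NULL, no match -> dropped
  - product 6 (Mouse): category_id=3 -> matches Books
  - product 7 (Speaker): category_id=3 -> matches Books
  - product 8 (Printer): category_id=NULL, no match -> dropped
  - product 9 (Tablet): category_id=2 -> matches Sports
So 2 of 9 rows are dropped.

SQL:
SELECT a.name, b.name AS category
FROM products a
INNER JOIN categories b ON a.category_id = b.id

Result:
name     | category
---------+---------
Phone    | Books   
Laptop   | Kitchen 
Desk     | Books   
Keyboard | Sports  
Mouse    | Books   
Speaker  | Books   
Tablet   | Sports  


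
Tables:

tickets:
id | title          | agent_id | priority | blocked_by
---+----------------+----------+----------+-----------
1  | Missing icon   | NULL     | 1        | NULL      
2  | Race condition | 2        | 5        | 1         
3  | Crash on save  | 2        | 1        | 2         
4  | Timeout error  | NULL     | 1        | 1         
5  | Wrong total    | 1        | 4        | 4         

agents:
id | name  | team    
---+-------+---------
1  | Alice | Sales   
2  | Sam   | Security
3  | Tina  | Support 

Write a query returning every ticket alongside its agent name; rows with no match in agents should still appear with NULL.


LEFT JOIN keeps every row from tickets (the left table); where agent_id has no match in agents, the agent columns become NULL. Walk through each ticket:
  - ticket 1 (Missing icon): agent_id=NULL, no match -> kept with NULL
  - ticket 2 (Race condition): agent_id=2 -> matches Sam
  - ticket 3 (Crash on save): agent_id=2 -> matches Sam
  - ticket 4 (Timeout error): agent_id=NULL, no match -> kept with NULL
  - ticket 5 (Wrong total): agent_id=1 -> matches Alice
All 5 rows appear; 2 have NULL agent.

SQL:
SELECT a.title, b.name AS agent
FROM tickets a
LEFT JOIN agents b ON a.agent_id = b.id

Result:
title          | agent
---------------+------
Missing icon   | NULL 
Race condition | Sam  
Crash on save  | Sam  
Timeout error  | NULL 
Wrong total    | Alice


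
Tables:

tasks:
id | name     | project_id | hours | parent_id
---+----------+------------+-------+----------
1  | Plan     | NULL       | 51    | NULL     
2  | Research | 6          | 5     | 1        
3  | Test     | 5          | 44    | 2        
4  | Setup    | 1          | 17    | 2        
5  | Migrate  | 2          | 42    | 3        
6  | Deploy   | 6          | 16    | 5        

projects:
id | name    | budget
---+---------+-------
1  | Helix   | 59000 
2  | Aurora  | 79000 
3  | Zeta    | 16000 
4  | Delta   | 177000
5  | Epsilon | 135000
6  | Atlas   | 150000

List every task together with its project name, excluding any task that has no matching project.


INNER JOIN keeps only tasks rows whose project_id matches an id in projects. Walk through each task:
  - task 1 (Plan): project_id=NULL, no match -> dropped
  - task 2 (Research): project_id=6 -> matches Atlas
  - task 3 (Test): project_id=5 -> matches Epsilon
  - task 4 (Setup): project_id=1 -> matches Helix
  - task 5 (Migrate): project_id=2 -> matches Aurora
  - task 6 (Deploy): project_id=6 -> matches Atlas
So 1 of 6 rows is dropped.

SQL:
SELECT a.name, b.name AS project
FROM tasks a
INNER JOIN projects b ON a.project_id = b.id

Result:
name     | project
---------+--------
Research | Atlas  
Test     | Epsilon
Setup    | Helix  
Migrate  | Aurora 
Deploy   | Atlas  


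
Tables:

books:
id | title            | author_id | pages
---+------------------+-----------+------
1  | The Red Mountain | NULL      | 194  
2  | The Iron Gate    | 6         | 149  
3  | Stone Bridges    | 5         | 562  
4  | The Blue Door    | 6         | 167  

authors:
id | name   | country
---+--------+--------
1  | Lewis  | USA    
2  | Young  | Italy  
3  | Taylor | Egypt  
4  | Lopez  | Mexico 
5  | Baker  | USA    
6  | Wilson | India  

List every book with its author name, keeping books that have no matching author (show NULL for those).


LEFT JOIN keeps every row from books (the left table); where author_id has no match in authors, the author columns become NULL. Walk through each book:
  - book 1 (The Red Mountain): author_id=NULL, no match -> kept with NULL
  - book 2 (The Iron Gate): author_id=6 -> matches Wilson
  - book 3 (Stone Bridges): author_id=5 -> matches Baker
  - book 4 (The Blue Door): author_id=6 -> matches Wilson
All 4 rows appear; 1 has NULL author.

SQL:
SELECT a.title, b.name AS author
FROM books a
LEFT JOIN authors b ON a.author_id = b.id

Result:
title            | author
-----------------+-------
The Red Mountain | NULL  
The Iron Gate    | Wilson
Stone Bridges    | Baker 
The Blue Door    | Wilson


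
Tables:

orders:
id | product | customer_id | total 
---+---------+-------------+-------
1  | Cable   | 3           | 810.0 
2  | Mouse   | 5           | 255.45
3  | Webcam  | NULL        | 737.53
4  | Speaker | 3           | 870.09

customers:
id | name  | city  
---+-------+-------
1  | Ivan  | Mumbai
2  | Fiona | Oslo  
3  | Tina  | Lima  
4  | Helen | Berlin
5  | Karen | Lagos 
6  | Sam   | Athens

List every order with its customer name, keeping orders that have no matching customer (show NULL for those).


LEFT JOIN keeps every row from orders (the left table); where customer_id has no match in customers, the customer columns become NULL. Walk through each order:
  - order 1 (Cable): customer_id=3 -> matches Tina
  - order 2 (Mouse): customer_id=5 -> matches Karen
  - order 3 (Webcam): customer_id=NULL, no match -> kept with NULL
  - order 4 (Speaker): customer_id=3 -> matches Tina
All 4 rows appear; 1 has NULL customer.

SQL:
SELECT a.product, b.name AS customer
FROM orders a
LEFT JOIN customers b ON a.customer_id = b.id

Result:
product | customer
--------+---------
Cable   | Tina    
Mouse   | Karen   
Webcam  | NULL    
Speaker | Tina    


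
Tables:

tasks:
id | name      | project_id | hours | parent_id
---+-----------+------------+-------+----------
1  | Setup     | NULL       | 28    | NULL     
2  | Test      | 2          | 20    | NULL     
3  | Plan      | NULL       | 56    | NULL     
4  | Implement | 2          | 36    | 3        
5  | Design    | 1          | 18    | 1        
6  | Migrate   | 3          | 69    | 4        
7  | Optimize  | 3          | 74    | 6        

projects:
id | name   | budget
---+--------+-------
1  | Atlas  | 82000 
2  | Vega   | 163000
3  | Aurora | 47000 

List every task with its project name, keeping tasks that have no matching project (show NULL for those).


LEFT JOIN keeps every row from tasks (the left table); where project_id has no match in projects, the project columns become NULL. Walk through each task:
  - task 1 (Setup): project_id=NULL, no match -> kept with NULL
  - task 2 (Test): project_id=2 -> matches Vega
  - task 3 (Plan): project_id=NULL, no match -> kept with NULL
  - task 4 (Implement): project_id=2 -> matches Vega
  - task 5 (Design): project_id=1 -> matches Atlas
  - task 6 (Migrate): project_id=3 -> matches Aurora
  - task 7 (Optimize): project_id=3 -> matches Aurora
All 7 rows appear; 2 have NULL project.

SQL:
SELECT a.name, b.name AS project
FROM tasks a
LEFT JOIN projects b ON a.project_id = b.id

Result:
name      | project
----------+--------
Setup     | NULL   
Test      | Vega   
Plan      | NULL   
Implement | Vega   
Design    | Atlas  
Migrate   | Aurora 
Optimize  | Aurora 


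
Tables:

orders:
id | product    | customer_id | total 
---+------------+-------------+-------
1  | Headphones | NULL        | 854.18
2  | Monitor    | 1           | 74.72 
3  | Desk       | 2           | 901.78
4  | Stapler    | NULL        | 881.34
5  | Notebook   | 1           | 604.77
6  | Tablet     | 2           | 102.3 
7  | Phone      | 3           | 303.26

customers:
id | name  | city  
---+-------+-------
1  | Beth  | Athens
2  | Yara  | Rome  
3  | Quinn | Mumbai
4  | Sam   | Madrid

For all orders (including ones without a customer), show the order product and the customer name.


LEFT JOIN keeps every row from orders (the left table); where customer_id has no match in customers, the customer columns become NULL. Walk through each order:
  - order 1 (Headphones): customer_id=NULL, no match -> kept with NULL
  - order 2 (Monitor): customer_id=1 -> matches Beth
  - order 3 (Desk): customer_id=2 -> matches Yara
  - order 4 (Stapler): customer_id=NULL, no match -> kept with NULL
  - order 5 (Notebook): customer_id=1 -> matches Beth
  - order 6 (Tablet): customer_id=2 -> matches Yara
  - order 7 (Phone): customer_id=3 -> matches Quinn
All 7 rows appear; 2 have NULL customer.

SQL:
SELECT a.product, b.name AS customer
FROM orders a
LEFT JOIN customers b ON a.customer_id = b.id

Result:
product    | customer
-----------+---------
Headphones | NULL    
Monitor    | Beth    
Desk       | Yara    
Stapler    | NULL    
Notebook   | Beth    
Tablet     | Yara    
Phone      | Quinn   


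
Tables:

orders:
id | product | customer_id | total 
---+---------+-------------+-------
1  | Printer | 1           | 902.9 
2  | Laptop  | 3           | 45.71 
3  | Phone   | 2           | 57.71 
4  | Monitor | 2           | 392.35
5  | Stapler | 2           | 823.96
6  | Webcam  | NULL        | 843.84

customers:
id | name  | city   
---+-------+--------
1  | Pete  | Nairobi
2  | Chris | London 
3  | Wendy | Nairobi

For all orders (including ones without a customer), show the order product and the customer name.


LEFT JOIN keeps every row from orders (the left table); where customer_id has no match in customers, the customer columns become NULL. Walk through each order:
  - order 1 (Printer): customer_id=1 -> matches Pete
  - order 2 (Laptop): customer_id=3 -> matches Wendy
  - order 3 (Phone): customer_id=2 -> matches Chris
  - order 4 (Monitor): customer_id=2 -> matches Chris
  - order 5 (Stapler): customer_id=2 -> matches Chris
  - order 6 (Webcam): customer_id=NULL, no match -> kept with NULL
All 6 rows appear; 1 has NULL customer.

SQL:
SELECT a.product, b.name AS customer
FROM orders a
LEFT JOIN customers b ON a.customer_id = b.id

Result:
product | customer
--------+---------
Printer | Pete    
Laptop  | Wendy   
Phone   | Chris   
Monitor | Chris   
Stapler | Chris   
Webcam  | NULL    


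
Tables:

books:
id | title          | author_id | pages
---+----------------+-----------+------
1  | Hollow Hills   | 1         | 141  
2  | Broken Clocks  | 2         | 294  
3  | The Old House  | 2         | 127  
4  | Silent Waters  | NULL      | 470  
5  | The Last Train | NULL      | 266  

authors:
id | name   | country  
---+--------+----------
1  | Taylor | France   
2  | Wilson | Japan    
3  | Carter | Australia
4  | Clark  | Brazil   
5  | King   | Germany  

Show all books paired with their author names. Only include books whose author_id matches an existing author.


INNER JOIN keeps only books rows whose author_id matches an id in authors. Walk through each book:
  - book 1 (Hollow Hills): author_id=1 -> matches Taylor
  - book 2 (Broken Clocks): author_id=2 -> matches Wilson
  - book 3 (The Old House): author_id=2 -> matches Wilson
  - book 4 (Silent Waters): author_id=NULL, no match -> dropped
  - book 5 (The Last Train): author_id=NULL, no match -> dropped
So 2 of 5 rows are dropped.

SQL:
SELECT a.title, b.name AS author
FROM books a
INNER JOIN authors b ON a.author_id = b.id

Result:
title         | author
--------------+-------
Hollow Hills  | Taylor
Broken Clocks | Wilson
The Old House | Wilson


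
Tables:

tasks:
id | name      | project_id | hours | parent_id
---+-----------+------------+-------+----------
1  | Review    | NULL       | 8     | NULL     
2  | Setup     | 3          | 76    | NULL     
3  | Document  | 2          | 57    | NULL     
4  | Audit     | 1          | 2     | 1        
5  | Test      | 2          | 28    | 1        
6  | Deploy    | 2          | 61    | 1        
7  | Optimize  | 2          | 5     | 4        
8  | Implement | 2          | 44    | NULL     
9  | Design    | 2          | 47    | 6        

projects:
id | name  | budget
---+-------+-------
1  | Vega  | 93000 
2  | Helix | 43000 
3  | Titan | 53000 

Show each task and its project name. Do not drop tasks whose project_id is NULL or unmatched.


LEFT JOIN keeps every row from tasks (the left table); where project_id has no match in projects, the project columns become NULL. Walk through each task:
  - task 1 (Review): project_id=NULL, no match -> kept with NULL
  - task 2 (Setup): project_id=3 -> matches Titan
  - task 3 (Document): project_id=2 -> matches Helix
  - task 4 (Audit): project_id=1 -> matches Vega
  - task 5 (Test): project_id=2 -> matches Helix
  - task 6 (Deploy): project_id=2 -> matches Helix
  - task 7 (Optimize): project_id=2 -> matches Helix
  - task 8 (Implement): project_id=2 -> matches Helix
  - task 9 (Design): project_id=2 -> matches Helix
All 9 rows appear; 1 has NULL project.

SQL:
SELECT a.name, b.name AS project
FROM tasks a
LEFT JOIN projects b ON a.project_id = b.id

Result:
name      | project
----------+--------
Review    | NULL   
Setup     | Titan  
Document  | Helix  
Audit     | Vega   
Test      | Helix  
Deploy    | Helix  
Optimize  | Helix  
Implement | Helix  
Design    | Helix  
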